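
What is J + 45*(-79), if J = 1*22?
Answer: -3533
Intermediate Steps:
J = 22
J + 45*(-79) = 22 + 45*(-79) = 22 - 3555 = -3533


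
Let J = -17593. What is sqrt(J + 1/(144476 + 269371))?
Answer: I*sqrt(334793498645410)/137949 ≈ 132.64*I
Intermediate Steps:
sqrt(J + 1/(144476 + 269371)) = sqrt(-17593 + 1/(144476 + 269371)) = sqrt(-17593 + 1/413847) = sqrt(-7280810270/413847) = I*sqrt(334793498645410)/137949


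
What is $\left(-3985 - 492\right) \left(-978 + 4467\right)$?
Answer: $-15620253$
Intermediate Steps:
$\left(-3985 - 492\right) \left(-978 + 4467\right) = \left(-4477\right) 3489 = -15620253$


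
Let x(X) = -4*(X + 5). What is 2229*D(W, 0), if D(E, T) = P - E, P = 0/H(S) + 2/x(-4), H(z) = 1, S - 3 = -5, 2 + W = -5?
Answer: 28977/2 ≈ 14489.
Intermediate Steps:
W = -7 (W = -2 - 5 = -7)
x(X) = -20 - 4*X (x(X) = -4*(5 + X) = -20 - 4*X)
S = -2 (S = 3 - 5 = -2)
P = -½ (P = 0/1 + 2/(-20 - 4*(-4)) = 0*1 + 2/(-20 + 16) = 0 + 2/(-4) = 0 + 2*(-¼) = 0 - ½ = -½ ≈ -0.50000)
D(E, T) = -½ - E
2229*D(W, 0) = 2229*(-½ - 1*(-7)) = 2229*(-½ + 7) = 2229*(13/2) = 28977/2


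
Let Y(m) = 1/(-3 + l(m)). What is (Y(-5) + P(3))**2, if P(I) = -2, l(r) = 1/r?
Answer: 1369/256 ≈ 5.3477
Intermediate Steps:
l(r) = 1/r
Y(m) = 1/(-3 + 1/m)
(Y(-5) + P(3))**2 = (-1*(-5)/(-1 + 3*(-5)) - 2)**2 = (-1*(-5)/(-1 - 15) - 2)**2 = (-1*(-5)/(-16) - 2)**2 = (-1*(-5)*(-1/16) - 2)**2 = (-5/16 - 2)**2 = (-37/16)**2 = 1369/256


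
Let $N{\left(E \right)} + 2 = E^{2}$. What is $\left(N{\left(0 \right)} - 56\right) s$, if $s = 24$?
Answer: $-1392$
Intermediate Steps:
$N{\left(E \right)} = -2 + E^{2}$
$\left(N{\left(0 \right)} - 56\right) s = \left(\left(-2 + 0^{2}\right) - 56\right) 24 = \left(\left(-2 + 0\right) - 56\right) 24 = \left(-2 - 56\right) 24 = \left(-58\right) 24 = -1392$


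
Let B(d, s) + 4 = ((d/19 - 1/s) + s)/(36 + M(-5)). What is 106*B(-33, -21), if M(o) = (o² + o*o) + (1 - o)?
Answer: -8261905/18354 ≈ -450.14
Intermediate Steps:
M(o) = 1 - o + 2*o² (M(o) = (o² + o²) + (1 - o) = 2*o² + (1 - o) = 1 - o + 2*o²)
B(d, s) = -4 - 1/(92*s) + s/92 + d/1748 (B(d, s) = -4 + ((d/19 - 1/s) + s)/(36 + (1 - 1*(-5) + 2*(-5)²)) = -4 + ((d*(1/19) - 1/s) + s)/(36 + (1 + 5 + 2*25)) = -4 + ((d/19 - 1/s) + s)/(36 + (1 + 5 + 50)) = -4 + ((-1/s + d/19) + s)/(36 + 56) = -4 + (s - 1/s + d/19)/92 = -4 + (s - 1/s + d/19)*(1/92) = -4 + (-1/(92*s) + s/92 + d/1748) = -4 - 1/(92*s) + s/92 + d/1748)
106*B(-33, -21) = 106*(-4 - 1/92/(-21) + (1/92)*(-21) + (1/1748)*(-33)) = 106*(-4 - 1/92*(-1/21) - 21/92 - 33/1748) = 106*(-4 + 1/1932 - 21/92 - 33/1748) = 106*(-155885/36708) = -8261905/18354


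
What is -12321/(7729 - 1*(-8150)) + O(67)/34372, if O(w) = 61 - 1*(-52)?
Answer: -140567695/181930996 ≈ -0.77264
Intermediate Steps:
O(w) = 113 (O(w) = 61 + 52 = 113)
-12321/(7729 - 1*(-8150)) + O(67)/34372 = -12321/(7729 - 1*(-8150)) + 113/34372 = -12321/(7729 + 8150) + 113*(1/34372) = -12321/15879 + 113/34372 = -12321*1/15879 + 113/34372 = -4107/5293 + 113/34372 = -140567695/181930996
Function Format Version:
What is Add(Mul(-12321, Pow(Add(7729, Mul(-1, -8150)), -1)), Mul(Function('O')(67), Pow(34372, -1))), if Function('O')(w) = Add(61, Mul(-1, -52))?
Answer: Rational(-140567695, 181930996) ≈ -0.77264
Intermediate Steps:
Function('O')(w) = 113 (Function('O')(w) = Add(61, 52) = 113)
Add(Mul(-12321, Pow(Add(7729, Mul(-1, -8150)), -1)), Mul(Function('O')(67), Pow(34372, -1))) = Add(Mul(-12321, Pow(Add(7729, Mul(-1, -8150)), -1)), Mul(113, Pow(34372, -1))) = Add(Mul(-12321, Pow(Add(7729, 8150), -1)), Mul(113, Rational(1, 34372))) = Add(Mul(-12321, Pow(15879, -1)), Rational(113, 34372)) = Add(Mul(-12321, Rational(1, 15879)), Rational(113, 34372)) = Add(Rational(-4107, 5293), Rational(113, 34372)) = Rational(-140567695, 181930996)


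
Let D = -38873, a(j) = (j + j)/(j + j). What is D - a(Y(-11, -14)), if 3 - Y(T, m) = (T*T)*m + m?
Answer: -38874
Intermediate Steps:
Y(T, m) = 3 - m - m*T² (Y(T, m) = 3 - ((T*T)*m + m) = 3 - (T²*m + m) = 3 - (m*T² + m) = 3 - (m + m*T²) = 3 + (-m - m*T²) = 3 - m - m*T²)
a(j) = 1 (a(j) = (2*j)/((2*j)) = (2*j)*(1/(2*j)) = 1)
D - a(Y(-11, -14)) = -38873 - 1*1 = -38873 - 1 = -38874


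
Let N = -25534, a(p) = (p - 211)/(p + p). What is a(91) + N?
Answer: -2323654/91 ≈ -25535.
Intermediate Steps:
a(p) = (-211 + p)/(2*p) (a(p) = (-211 + p)/((2*p)) = (-211 + p)*(1/(2*p)) = (-211 + p)/(2*p))
a(91) + N = (½)*(-211 + 91)/91 - 25534 = (½)*(1/91)*(-120) - 25534 = -60/91 - 25534 = -2323654/91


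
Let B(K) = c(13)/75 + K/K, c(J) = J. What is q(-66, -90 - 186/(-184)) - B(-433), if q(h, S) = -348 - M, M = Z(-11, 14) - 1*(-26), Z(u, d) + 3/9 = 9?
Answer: -9596/25 ≈ -383.84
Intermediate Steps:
Z(u, d) = 26/3 (Z(u, d) = -1/3 + 9 = 26/3)
M = 104/3 (M = 26/3 - 1*(-26) = 26/3 + 26 = 104/3 ≈ 34.667)
B(K) = 88/75 (B(K) = 13/75 + K/K = 13*(1/75) + 1 = 13/75 + 1 = 88/75)
q(h, S) = -1148/3 (q(h, S) = -348 - 1*104/3 = -348 - 104/3 = -1148/3)
q(-66, -90 - 186/(-184)) - B(-433) = -1148/3 - 1*88/75 = -1148/3 - 88/75 = -9596/25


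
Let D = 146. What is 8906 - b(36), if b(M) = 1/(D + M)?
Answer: 1620891/182 ≈ 8906.0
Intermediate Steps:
b(M) = 1/(146 + M)
8906 - b(36) = 8906 - 1/(146 + 36) = 8906 - 1/182 = 1620891/182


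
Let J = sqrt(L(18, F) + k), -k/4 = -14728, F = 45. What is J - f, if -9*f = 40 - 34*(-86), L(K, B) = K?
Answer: 988/3 + sqrt(58930) ≈ 572.09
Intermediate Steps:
k = 58912 (k = -4*(-14728) = 58912)
f = -988/3 (f = -(40 - 34*(-86))/9 = -(40 + 2924)/9 = -1/9*2964 = -988/3 ≈ -329.33)
J = sqrt(58930) (J = sqrt(18 + 58912) = sqrt(58930) ≈ 242.76)
J - f = sqrt(58930) - 1*(-988/3) = sqrt(58930) + 988/3 = 988/3 + sqrt(58930)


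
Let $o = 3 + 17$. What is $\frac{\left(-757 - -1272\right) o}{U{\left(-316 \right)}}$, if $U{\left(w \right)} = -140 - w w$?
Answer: $- \frac{2575}{24999} \approx -0.103$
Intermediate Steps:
$U{\left(w \right)} = -140 - w^{2}$
$o = 20$
$\frac{\left(-757 - -1272\right) o}{U{\left(-316 \right)}} = \frac{\left(-757 - -1272\right) 20}{-140 - \left(-316\right)^{2}} = \frac{\left(-757 + 1272\right) 20}{-140 - 99856} = \frac{515 \cdot 20}{-140 - 99856} = \frac{10300}{-99996} = 10300 \left(- \frac{1}{99996}\right) = - \frac{2575}{24999}$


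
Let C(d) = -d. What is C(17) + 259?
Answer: 242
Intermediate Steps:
C(17) + 259 = -1*17 + 259 = -17 + 259 = 242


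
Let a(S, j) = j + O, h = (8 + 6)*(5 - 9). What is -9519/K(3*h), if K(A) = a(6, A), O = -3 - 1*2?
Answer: 9519/173 ≈ 55.023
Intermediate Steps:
O = -5 (O = -3 - 2 = -5)
h = -56 (h = 14*(-4) = -56)
a(S, j) = -5 + j (a(S, j) = j - 5 = -5 + j)
K(A) = -5 + A
-9519/K(3*h) = -9519/(-5 + 3*(-56)) = -9519/(-5 - 168) = -9519/(-173) = -9519*(-1/173) = 9519/173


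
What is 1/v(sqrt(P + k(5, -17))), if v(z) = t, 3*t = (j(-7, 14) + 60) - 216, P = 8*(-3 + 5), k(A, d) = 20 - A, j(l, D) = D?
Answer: -3/142 ≈ -0.021127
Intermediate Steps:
P = 16 (P = 8*2 = 16)
t = -142/3 (t = ((14 + 60) - 216)/3 = (74 - 216)/3 = (1/3)*(-142) = -142/3 ≈ -47.333)
v(z) = -142/3
1/v(sqrt(P + k(5, -17))) = 1/(-142/3) = -3/142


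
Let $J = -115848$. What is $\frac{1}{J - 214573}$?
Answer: $- \frac{1}{330421} \approx -3.0264 \cdot 10^{-6}$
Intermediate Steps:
$\frac{1}{J - 214573} = \frac{1}{-115848 - 214573} = \frac{1}{-330421} = - \frac{1}{330421}$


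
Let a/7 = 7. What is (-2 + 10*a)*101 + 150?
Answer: 49438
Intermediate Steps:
a = 49 (a = 7*7 = 49)
(-2 + 10*a)*101 + 150 = (-2 + 10*49)*101 + 150 = (-2 + 490)*101 + 150 = 488*101 + 150 = 49288 + 150 = 49438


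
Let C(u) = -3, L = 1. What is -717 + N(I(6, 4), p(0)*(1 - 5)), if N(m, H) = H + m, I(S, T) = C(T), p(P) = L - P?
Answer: -724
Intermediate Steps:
p(P) = 1 - P
I(S, T) = -3
-717 + N(I(6, 4), p(0)*(1 - 5)) = -717 + ((1 - 1*0)*(1 - 5) - 3) = -717 + ((1 + 0)*(-4) - 3) = -717 + (1*(-4) - 3) = -717 + (-4 - 3) = -717 - 7 = -724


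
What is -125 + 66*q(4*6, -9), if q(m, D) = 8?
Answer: 403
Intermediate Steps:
-125 + 66*q(4*6, -9) = -125 + 66*8 = -125 + 528 = 403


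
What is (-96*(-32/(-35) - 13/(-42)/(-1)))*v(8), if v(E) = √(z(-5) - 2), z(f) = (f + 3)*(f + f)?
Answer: -6096*√2/35 ≈ -246.32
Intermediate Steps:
z(f) = 2*f*(3 + f) (z(f) = (3 + f)*(2*f) = 2*f*(3 + f))
v(E) = 3*√2 (v(E) = √(2*(-5)*(3 - 5) - 2) = √(2*(-5)*(-2) - 2) = √(20 - 2) = √18 = 3*√2)
(-96*(-32/(-35) - 13/(-42)/(-1)))*v(8) = (-96*(-32/(-35) - 13/(-42)/(-1)))*(3*√2) = (-96*(-32*(-1/35) - 13*(-1/42)*(-1)))*(3*√2) = (-96*(32/35 + (13/42)*(-1)))*(3*√2) = (-96*(32/35 - 13/42))*(3*√2) = (-96*127/210)*(3*√2) = -6096*√2/35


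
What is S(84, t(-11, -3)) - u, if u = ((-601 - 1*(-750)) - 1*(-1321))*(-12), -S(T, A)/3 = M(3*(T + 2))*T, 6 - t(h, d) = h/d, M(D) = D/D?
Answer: 17388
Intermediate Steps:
M(D) = 1
t(h, d) = 6 - h/d
S(T, A) = -3*T
u = -17640 (u = ((-601 + 750) + 1321)*(-12) = (149 + 1321)*(-12) = 1470*(-12) = -17640)
S(84, t(-11, -3)) - u = -3*84 - 1*(-17640) = -252 + 17640 = 17388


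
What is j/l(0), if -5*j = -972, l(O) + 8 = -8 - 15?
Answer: -972/155 ≈ -6.2710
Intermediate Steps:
l(O) = -31 (l(O) = -8 + (-8 - 15) = -8 - 23 = -31)
j = 972/5 (j = -⅕*(-972) = 972/5 ≈ 194.40)
j/l(0) = (972/5)/(-31) = (972/5)*(-1/31) = -972/155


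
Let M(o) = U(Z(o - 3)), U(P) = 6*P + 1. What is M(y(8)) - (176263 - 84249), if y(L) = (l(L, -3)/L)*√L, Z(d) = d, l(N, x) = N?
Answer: -92031 + 12*√2 ≈ -92014.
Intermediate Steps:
y(L) = √L (y(L) = (L/L)*√L = 1*√L = √L)
U(P) = 1 + 6*P
M(o) = -17 + 6*o (M(o) = 1 + 6*(o - 3) = 1 + 6*(-3 + o) = 1 + (-18 + 6*o) = -17 + 6*o)
M(y(8)) - (176263 - 84249) = (-17 + 6*√8) - (176263 - 84249) = (-17 + 6*(2*√2)) - 1*92014 = (-17 + 12*√2) - 92014 = -92031 + 12*√2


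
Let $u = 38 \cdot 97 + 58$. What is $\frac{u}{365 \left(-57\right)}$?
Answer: $- \frac{1248}{6935} \approx -0.17996$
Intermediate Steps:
$u = 3744$ ($u = 3686 + 58 = 3744$)
$\frac{u}{365 \left(-57\right)} = \frac{3744}{365 \left(-57\right)} = \frac{3744}{-20805} = 3744 \left(- \frac{1}{20805}\right) = - \frac{1248}{6935}$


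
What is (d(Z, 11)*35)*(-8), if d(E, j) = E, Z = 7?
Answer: -1960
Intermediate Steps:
(d(Z, 11)*35)*(-8) = (7*35)*(-8) = 245*(-8) = -1960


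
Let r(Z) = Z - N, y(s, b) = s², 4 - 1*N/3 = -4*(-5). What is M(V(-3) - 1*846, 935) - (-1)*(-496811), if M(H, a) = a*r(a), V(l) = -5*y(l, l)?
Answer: 422294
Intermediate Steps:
N = -48 (N = 12 - (-12)*(-5) = 12 - 3*20 = 12 - 60 = -48)
r(Z) = 48 + Z (r(Z) = Z - 1*(-48) = Z + 48 = 48 + Z)
V(l) = -5*l²
M(H, a) = a*(48 + a)
M(V(-3) - 1*846, 935) - (-1)*(-496811) = 935*(48 + 935) - (-1)*(-496811) = 935*983 - 1*496811 = 919105 - 496811 = 422294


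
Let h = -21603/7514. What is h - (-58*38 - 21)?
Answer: 16697047/7514 ≈ 2222.1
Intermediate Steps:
h = -21603/7514 (h = -21603*1/7514 = -21603/7514 ≈ -2.8750)
h - (-58*38 - 21) = -21603/7514 - (-58*38 - 21) = -21603/7514 - (-2204 - 21) = -21603/7514 - 1*(-2225) = -21603/7514 + 2225 = 16697047/7514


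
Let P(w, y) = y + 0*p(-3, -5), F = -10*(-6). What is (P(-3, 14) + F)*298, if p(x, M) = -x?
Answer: 22052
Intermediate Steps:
F = 60
P(w, y) = y (P(w, y) = y + 0*(-1*(-3)) = y + 0*3 = y + 0 = y)
(P(-3, 14) + F)*298 = (14 + 60)*298 = 74*298 = 22052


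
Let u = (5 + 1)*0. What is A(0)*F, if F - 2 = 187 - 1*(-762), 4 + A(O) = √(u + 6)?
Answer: -3804 + 951*√6 ≈ -1474.5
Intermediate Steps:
u = 0 (u = 6*0 = 0)
A(O) = -4 + √6 (A(O) = -4 + √(0 + 6) = -4 + √6)
F = 951 (F = 2 + (187 - 1*(-762)) = 2 + (187 + 762) = 2 + 949 = 951)
A(0)*F = (-4 + √6)*951 = -3804 + 951*√6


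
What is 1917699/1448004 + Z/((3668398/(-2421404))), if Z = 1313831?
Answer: -767758455875288449/885309162932 ≈ -8.6722e+5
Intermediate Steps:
1917699/1448004 + Z/((3668398/(-2421404))) = 1917699/1448004 + 1313831/((3668398/(-2421404))) = 1917699*(1/1448004) + 1313831/((3668398*(-1/2421404))) = 639233/482668 + 1313831/(-1834199/1210702) = 639233/482668 + 1313831*(-1210702/1834199) = 639233/482668 - 1590657819362/1834199 = -767758455875288449/885309162932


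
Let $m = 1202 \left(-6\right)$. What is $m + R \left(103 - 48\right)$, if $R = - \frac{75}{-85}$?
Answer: $- \frac{121779}{17} \approx -7163.5$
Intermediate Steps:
$m = -7212$
$R = \frac{15}{17}$ ($R = \left(-75\right) \left(- \frac{1}{85}\right) = \frac{15}{17} \approx 0.88235$)
$m + R \left(103 - 48\right) = -7212 + \frac{15 \left(103 - 48\right)}{17} = -7212 + \frac{15}{17} \cdot 55 = -7212 + \frac{825}{17} = - \frac{121779}{17}$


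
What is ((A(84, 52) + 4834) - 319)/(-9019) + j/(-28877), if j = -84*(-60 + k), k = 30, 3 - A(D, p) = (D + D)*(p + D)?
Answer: 506587530/260441663 ≈ 1.9451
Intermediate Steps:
A(D, p) = 3 - 2*D*(D + p) (A(D, p) = 3 - (D + D)*(p + D) = 3 - 2*D*(D + p))
j = 2520 (j = -84*(-60 + 30) = -84*(-30) = 2520)
((A(84, 52) + 4834) - 319)/(-9019) + j/(-28877) = (((3 - 2*84² - 2*84*52) + 4834) - 319)/(-9019) + 2520/(-28877) = (((3 - 2*7056 - 8736) + 4834) - 319)*(-1/9019) + 2520*(-1/28877) = (((3 - 14112 - 8736) + 4834) - 319)*(-1/9019) - 2520/28877 = ((-22845 + 4834) - 319)*(-1/9019) - 2520/28877 = (-18011 - 319)*(-1/9019) - 2520/28877 = -18330*(-1/9019) - 2520/28877 = 18330/9019 - 2520/28877 = 506587530/260441663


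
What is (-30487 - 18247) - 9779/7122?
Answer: -347093327/7122 ≈ -48735.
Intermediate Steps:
(-30487 - 18247) - 9779/7122 = -48734 - 9779*1/7122 = -48734 - 9779/7122 = -347093327/7122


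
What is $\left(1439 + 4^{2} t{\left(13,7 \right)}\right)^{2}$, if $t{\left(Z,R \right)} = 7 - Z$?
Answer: $1803649$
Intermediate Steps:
$\left(1439 + 4^{2} t{\left(13,7 \right)}\right)^{2} = \left(1439 + 4^{2} \left(7 - 13\right)\right)^{2} = \left(1439 + 16 \left(7 - 13\right)\right)^{2} = \left(1439 + 16 \left(-6\right)\right)^{2} = \left(1439 - 96\right)^{2} = 1343^{2} = 1803649$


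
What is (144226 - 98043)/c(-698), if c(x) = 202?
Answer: 46183/202 ≈ 228.63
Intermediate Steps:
(144226 - 98043)/c(-698) = (144226 - 98043)/202 = 46183*(1/202) = 46183/202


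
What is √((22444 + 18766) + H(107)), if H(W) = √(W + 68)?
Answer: √(41210 + 5*√7) ≈ 203.04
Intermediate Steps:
H(W) = √(68 + W)
√((22444 + 18766) + H(107)) = √((22444 + 18766) + √(68 + 107)) = √(41210 + √175) = √(41210 + 5*√7)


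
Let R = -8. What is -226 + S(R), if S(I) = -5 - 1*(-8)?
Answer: -223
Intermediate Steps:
S(I) = 3 (S(I) = -5 + 8 = 3)
-226 + S(R) = -226 + 3 = -223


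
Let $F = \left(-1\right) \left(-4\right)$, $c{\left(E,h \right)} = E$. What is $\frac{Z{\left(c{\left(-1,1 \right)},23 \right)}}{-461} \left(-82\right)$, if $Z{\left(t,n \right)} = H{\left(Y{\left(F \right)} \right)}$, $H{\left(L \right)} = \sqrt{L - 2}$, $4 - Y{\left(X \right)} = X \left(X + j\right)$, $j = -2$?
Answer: $\frac{82 i \sqrt{6}}{461} \approx 0.4357 i$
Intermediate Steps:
$F = 4$
$Y{\left(X \right)} = 4 - X \left(-2 + X\right)$ ($Y{\left(X \right)} = 4 - X \left(X - 2\right) = 4 - X \left(-2 + X\right)$)
$H{\left(L \right)} = \sqrt{-2 + L}$
$Z{\left(t,n \right)} = i \sqrt{6}$ ($Z{\left(t,n \right)} = \sqrt{-2 + \left(4 - 4^{2} + 2 \cdot 4\right)} = \sqrt{-2 + \left(4 - 16 + 8\right)} = \sqrt{-2 - 4} = \sqrt{-6} = i \sqrt{6}$)
$\frac{Z{\left(c{\left(-1,1 \right)},23 \right)}}{-461} \left(-82\right) = \frac{i \sqrt{6}}{-461} \left(-82\right) = i \sqrt{6} \left(- \frac{1}{461}\right) \left(-82\right) = - \frac{i \sqrt{6}}{461} \left(-82\right) = \frac{82 i \sqrt{6}}{461}$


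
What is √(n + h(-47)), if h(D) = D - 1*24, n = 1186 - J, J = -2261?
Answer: 4*√211 ≈ 58.103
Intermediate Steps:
n = 3447 (n = 1186 - 1*(-2261) = 1186 + 2261 = 3447)
h(D) = -24 + D (h(D) = D - 24 = -24 + D)
√(n + h(-47)) = √(3447 + (-24 - 47)) = √(3447 - 71) = √3376 = 4*√211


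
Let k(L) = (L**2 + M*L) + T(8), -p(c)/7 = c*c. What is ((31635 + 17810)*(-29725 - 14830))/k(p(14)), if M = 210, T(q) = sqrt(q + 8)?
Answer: -71065225/51428 ≈ -1381.8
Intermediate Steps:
p(c) = -7*c**2 (p(c) = -7*c*c = -7*c**2)
T(q) = sqrt(8 + q)
k(L) = 4 + L**2 + 210*L (k(L) = (L**2 + 210*L) + sqrt(8 + 8) = (L**2 + 210*L) + sqrt(16) = (L**2 + 210*L) + 4 = 4 + L**2 + 210*L)
((31635 + 17810)*(-29725 - 14830))/k(p(14)) = ((31635 + 17810)*(-29725 - 14830))/(4 + (-7*14**2)**2 + 210*(-7*14**2)) = (49445*(-44555))/(4 + (-7*196)**2 + 210*(-7*196)) = -2203021975/(4 + (-1372)**2 + 210*(-1372)) = -2203021975/(4 + 1882384 - 288120) = -2203021975/1594268 = -2203021975*1/1594268 = -71065225/51428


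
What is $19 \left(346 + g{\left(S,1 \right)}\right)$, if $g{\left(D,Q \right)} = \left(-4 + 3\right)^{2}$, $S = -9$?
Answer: $6593$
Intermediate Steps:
$g{\left(D,Q \right)} = 1$ ($g{\left(D,Q \right)} = \left(-1\right)^{2} = 1$)
$19 \left(346 + g{\left(S,1 \right)}\right) = 19 \left(346 + 1\right) = 19 \cdot 347 = 6593$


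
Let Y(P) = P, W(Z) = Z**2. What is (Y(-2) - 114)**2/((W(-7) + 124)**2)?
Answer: 13456/29929 ≈ 0.44960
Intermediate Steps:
(Y(-2) - 114)**2/((W(-7) + 124)**2) = (-2 - 114)**2/(((-7)**2 + 124)**2) = (-116)**2/((49 + 124)**2) = 13456/(173**2) = 13456/29929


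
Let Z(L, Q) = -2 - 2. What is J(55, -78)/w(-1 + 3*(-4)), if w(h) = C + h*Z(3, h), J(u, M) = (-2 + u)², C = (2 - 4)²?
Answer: 2809/56 ≈ 50.161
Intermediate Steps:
Z(L, Q) = -4
C = 4 (C = (-2)² = 4)
w(h) = 4 - 4*h (w(h) = 4 + h*(-4) = 4 - 4*h)
J(55, -78)/w(-1 + 3*(-4)) = (-2 + 55)²/(4 - 4*(-1 + 3*(-4))) = 53²/(4 - 4*(-1 - 12)) = 2809/(4 - 4*(-13)) = 2809/(4 + 52) = 2809/56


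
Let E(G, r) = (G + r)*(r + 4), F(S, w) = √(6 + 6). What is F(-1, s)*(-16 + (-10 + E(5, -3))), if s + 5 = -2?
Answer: -48*√3 ≈ -83.138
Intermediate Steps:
s = -7 (s = -5 - 2 = -7)
F(S, w) = 2*√3 (F(S, w) = √12 = 2*√3)
E(G, r) = (4 + r)*(G + r) (E(G, r) = (G + r)*(4 + r) = (4 + r)*(G + r))
F(-1, s)*(-16 + (-10 + E(5, -3))) = (2*√3)*(-16 + (-10 + ((-3)² + 4*5 + 4*(-3) + 5*(-3)))) = (2*√3)*(-16 + (-10 + (9 + 20 - 12 - 15))) = (2*√3)*(-16 + (-10 + 2)) = (2*√3)*(-16 - 8) = (2*√3)*(-24) = -48*√3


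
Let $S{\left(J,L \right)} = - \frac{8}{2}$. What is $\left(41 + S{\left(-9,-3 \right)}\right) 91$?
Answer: $3367$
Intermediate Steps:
$S{\left(J,L \right)} = -4$ ($S{\left(J,L \right)} = \left(-8\right) \frac{1}{2} = -4$)
$\left(41 + S{\left(-9,-3 \right)}\right) 91 = \left(41 - 4\right) 91 = 37 \cdot 91 = 3367$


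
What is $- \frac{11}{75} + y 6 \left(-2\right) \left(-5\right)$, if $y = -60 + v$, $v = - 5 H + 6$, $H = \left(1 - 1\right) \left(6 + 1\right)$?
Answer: $- \frac{243011}{75} \approx -3240.1$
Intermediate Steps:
$H = 0$ ($H = 0 \cdot 7 = 0$)
$v = 6$ ($v = \left(-5\right) 0 + 6 = 0 + 6 = 6$)
$y = -54$ ($y = -60 + 6 = -54$)
$- \frac{11}{75} + y 6 \left(-2\right) \left(-5\right) = - \frac{11}{75} - 54 \cdot 6 \left(-2\right) \left(-5\right) = \left(-11\right) \frac{1}{75} - 54 \left(\left(-12\right) \left(-5\right)\right) = - \frac{11}{75} - 3240 = - \frac{243011}{75}$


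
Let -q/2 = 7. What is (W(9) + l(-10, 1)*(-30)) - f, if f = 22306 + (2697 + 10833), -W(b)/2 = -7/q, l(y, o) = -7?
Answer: -35627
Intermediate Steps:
q = -14 (q = -2*7 = -14)
W(b) = -1 (W(b) = -(-14)/(-14) = -(-14)*(-1)/14 = -2*½ = -1)
f = 35836 (f = 22306 + 13530 = 35836)
(W(9) + l(-10, 1)*(-30)) - f = (-1 - 7*(-30)) - 1*35836 = (-1 + 210) - 35836 = 209 - 35836 = -35627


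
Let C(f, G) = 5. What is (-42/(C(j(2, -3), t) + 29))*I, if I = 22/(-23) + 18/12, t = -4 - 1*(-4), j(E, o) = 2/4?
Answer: -525/782 ≈ -0.67136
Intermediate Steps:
j(E, o) = ½ (j(E, o) = 2*(¼) = ½)
t = 0 (t = -4 + 4 = 0)
I = 25/46 (I = 22*(-1/23) + 18*(1/12) = -22/23 + 3/2 = 25/46 ≈ 0.54348)
(-42/(C(j(2, -3), t) + 29))*I = (-42/(5 + 29))*(25/46) = (-42/34)*(25/46) = ((1/34)*(-42))*(25/46) = -21/17*25/46 = -525/782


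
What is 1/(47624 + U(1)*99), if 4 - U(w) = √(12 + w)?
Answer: 48020/2305792987 + 99*√13/2305792987 ≈ 2.0981e-5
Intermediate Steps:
U(w) = 4 - √(12 + w)
1/(47624 + U(1)*99) = 1/(47624 + (4 - √(12 + 1))*99) = 1/(47624 + (4 - √13)*99) = 1/(47624 + (396 - 99*√13)) = 1/(48020 - 99*√13)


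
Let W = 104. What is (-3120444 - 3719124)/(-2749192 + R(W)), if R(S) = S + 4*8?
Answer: 142491/57272 ≈ 2.4880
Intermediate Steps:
R(S) = 32 + S (R(S) = S + 32 = 32 + S)
(-3120444 - 3719124)/(-2749192 + R(W)) = (-3120444 - 3719124)/(-2749192 + (32 + 104)) = -6839568/(-2749192 + 136) = -6839568/(-2749056) = -6839568*(-1/2749056) = 142491/57272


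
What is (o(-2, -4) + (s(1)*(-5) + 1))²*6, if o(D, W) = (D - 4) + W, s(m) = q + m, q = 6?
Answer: 11616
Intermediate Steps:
s(m) = 6 + m
o(D, W) = -4 + D + W (o(D, W) = (-4 + D) + W = -4 + D + W)
(o(-2, -4) + (s(1)*(-5) + 1))²*6 = ((-4 - 2 - 4) + ((6 + 1)*(-5) + 1))²*6 = (-10 + (7*(-5) + 1))²*6 = (-10 + (-35 + 1))²*6 = (-10 - 34)²*6 = (-44)²*6 = 1936*6 = 11616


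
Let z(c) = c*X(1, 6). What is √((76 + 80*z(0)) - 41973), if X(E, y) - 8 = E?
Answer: I*√41897 ≈ 204.69*I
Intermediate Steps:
X(E, y) = 8 + E
z(c) = 9*c (z(c) = c*(8 + 1) = c*9 = 9*c)
√((76 + 80*z(0)) - 41973) = √((76 + 80*(9*0)) - 41973) = √((76 + 80*0) - 41973) = √((76 + 0) - 41973) = √(76 - 41973) = √(-41897) = I*√41897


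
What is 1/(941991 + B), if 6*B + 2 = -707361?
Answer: 6/4944583 ≈ 1.2134e-6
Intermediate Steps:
B = -707363/6 (B = -⅓ + (⅙)*(-707361) = -⅓ - 235787/2 = -707363/6 ≈ -1.1789e+5)
1/(941991 + B) = 1/(941991 - 707363/6) = 1/(4944583/6) = 6/4944583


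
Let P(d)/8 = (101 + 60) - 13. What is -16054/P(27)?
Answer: -8027/592 ≈ -13.559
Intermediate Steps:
P(d) = 1184 (P(d) = 8*((101 + 60) - 13) = 8*(161 - 13) = 8*148 = 1184)
-16054/P(27) = -16054/1184 = -16054*1/1184 = -8027/592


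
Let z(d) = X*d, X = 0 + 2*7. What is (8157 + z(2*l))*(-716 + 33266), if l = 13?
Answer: 277358550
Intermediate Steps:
X = 14 (X = 0 + 14 = 14)
z(d) = 14*d
(8157 + z(2*l))*(-716 + 33266) = (8157 + 14*(2*13))*(-716 + 33266) = (8157 + 14*26)*32550 = (8157 + 364)*32550 = 8521*32550 = 277358550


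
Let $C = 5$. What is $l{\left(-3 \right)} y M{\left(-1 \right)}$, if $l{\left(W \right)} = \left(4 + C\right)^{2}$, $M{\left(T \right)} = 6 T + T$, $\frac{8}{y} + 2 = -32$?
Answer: $\frac{2268}{17} \approx 133.41$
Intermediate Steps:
$y = - \frac{4}{17}$ ($y = \frac{8}{-2 - 32} = \frac{8}{-34} = 8 \left(- \frac{1}{34}\right) = - \frac{4}{17} \approx -0.23529$)
$M{\left(T \right)} = 7 T$
$l{\left(W \right)} = 81$ ($l{\left(W \right)} = \left(4 + 5\right)^{2} = 9^{2} = 81$)
$l{\left(-3 \right)} y M{\left(-1 \right)} = 81 \left(- \frac{4}{17}\right) 7 \left(-1\right) = \left(- \frac{324}{17}\right) \left(-7\right) = \frac{2268}{17}$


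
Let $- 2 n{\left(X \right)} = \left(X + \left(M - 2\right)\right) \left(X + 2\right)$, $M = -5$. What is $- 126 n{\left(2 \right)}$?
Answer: $-1260$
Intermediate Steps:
$n{\left(X \right)} = - \frac{\left(-7 + X\right) \left(2 + X\right)}{2}$ ($n{\left(X \right)} = - \frac{\left(X - 7\right) \left(X + 2\right)}{2} = - \frac{\left(X - 7\right) \left(2 + X\right)}{2} = - \frac{\left(-7 + X\right) \left(2 + X\right)}{2}$)
$- 126 n{\left(2 \right)} = - 126 \left(7 - \frac{2^{2}}{2} + \frac{5}{2} \cdot 2\right) = - 126 \left(7 - 2 + 5\right) = \left(-126\right) 10 = -1260$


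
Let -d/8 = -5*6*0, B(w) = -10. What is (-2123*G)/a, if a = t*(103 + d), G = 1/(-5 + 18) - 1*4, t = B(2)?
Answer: -108273/13390 ≈ -8.0861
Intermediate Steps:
d = 0 (d = -8*(-5*6)*0 = -(-240)*0 = -8*0 = 0)
t = -10
G = -51/13 (G = 1/13 - 4 = -51/13 ≈ -3.9231)
a = -1030 (a = -10*(103 + 0) = -10*103 = -1030)
(-2123*G)/a = -2123*(-51/13)/(-1030) = (108273/13)*(-1/1030) = -108273/13390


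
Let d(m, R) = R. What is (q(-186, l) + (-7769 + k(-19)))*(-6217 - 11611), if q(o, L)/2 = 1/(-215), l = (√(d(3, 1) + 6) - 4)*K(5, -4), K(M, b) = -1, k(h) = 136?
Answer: 29257477316/215 ≈ 1.3608e+8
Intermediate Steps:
l = 4 - √7 (l = (√(1 + 6) - 4)*(-1) = (√7 - 4)*(-1) = (-4 + √7)*(-1) = 4 - √7 ≈ 1.3542)
q(o, L) = -2/215 (q(o, L) = 2/(-215) = 2*(-1/215) = -2/215)
(q(-186, l) + (-7769 + k(-19)))*(-6217 - 11611) = (-2/215 + (-7769 + 136))*(-6217 - 11611) = (-2/215 - 7633)*(-17828) = -1641097/215*(-17828) = 29257477316/215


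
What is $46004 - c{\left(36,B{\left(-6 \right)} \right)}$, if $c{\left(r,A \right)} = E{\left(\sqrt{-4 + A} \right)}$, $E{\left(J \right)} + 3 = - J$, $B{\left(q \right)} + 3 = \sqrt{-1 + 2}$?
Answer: $46007 + i \sqrt{6} \approx 46007.0 + 2.4495 i$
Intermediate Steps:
$B{\left(q \right)} = -2$ ($B{\left(q \right)} = -3 + \sqrt{-1 + 2} = -3 + \sqrt{1} = -3 + 1 = -2$)
$E{\left(J \right)} = -3 - J$
$c{\left(r,A \right)} = -3 - \sqrt{-4 + A}$
$46004 - c{\left(36,B{\left(-6 \right)} \right)} = 46004 - \left(-3 - \sqrt{-4 - 2}\right) = 46004 - \left(-3 - \sqrt{-6}\right) = 46004 - \left(-3 - i \sqrt{6}\right) = 46004 + \left(3 + i \sqrt{6}\right) = 46007 + i \sqrt{6}$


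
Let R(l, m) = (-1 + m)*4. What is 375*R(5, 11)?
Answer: 15000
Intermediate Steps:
R(l, m) = -4 + 4*m
375*R(5, 11) = 375*(-4 + 4*11) = 375*(-4 + 44) = 375*40 = 15000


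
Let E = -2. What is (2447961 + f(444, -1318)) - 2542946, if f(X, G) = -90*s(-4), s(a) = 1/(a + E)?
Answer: -94970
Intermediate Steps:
s(a) = 1/(-2 + a) (s(a) = 1/(a - 2) = 1/(-2 + a))
f(X, G) = 15 (f(X, G) = -90/(-2 - 4) = -90/(-6) = -90*(-1/6) = 15)
(2447961 + f(444, -1318)) - 2542946 = (2447961 + 15) - 2542946 = 2447976 - 2542946 = -94970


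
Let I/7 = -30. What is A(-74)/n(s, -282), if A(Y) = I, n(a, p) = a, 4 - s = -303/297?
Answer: -2970/71 ≈ -41.831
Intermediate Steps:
s = 497/99 (s = 4 - (-303)/297 = 4 - 1*(-101/99) = 4 + 101/99 = 497/99 ≈ 5.0202)
I = -210 (I = 7*(-30) = -210)
A(Y) = -210
A(-74)/n(s, -282) = -210/497/99 = -210*99/497 = -2970/71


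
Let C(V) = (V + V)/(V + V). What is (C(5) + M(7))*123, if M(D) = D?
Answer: 984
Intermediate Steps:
C(V) = 1 (C(V) = (2*V)/((2*V)) = (2*V)*(1/(2*V)) = 1)
(C(5) + M(7))*123 = (1 + 7)*123 = 8*123 = 984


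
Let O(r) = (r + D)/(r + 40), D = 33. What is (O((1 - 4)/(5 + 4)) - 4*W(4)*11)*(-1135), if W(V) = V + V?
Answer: 6775950/17 ≈ 3.9859e+5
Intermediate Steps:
W(V) = 2*V
O(r) = (33 + r)/(40 + r) (O(r) = (r + 33)/(r + 40) = (33 + r)/(40 + r))
(O((1 - 4)/(5 + 4)) - 4*W(4)*11)*(-1135) = ((33 + (1 - 4)/(5 + 4))/(40 + (1 - 4)/(5 + 4)) - 8*4*11)*(-1135) = ((33 - 3/9)/(40 - 3/9) - 4*8*11)*(-1135) = ((33 - 3*⅑)/(40 - 3*⅑) - 32*11)*(-1135) = ((33 - ⅓)/(40 - ⅓) - 352)*(-1135) = ((98/3)/(119/3) - 352)*(-1135) = ((3/119)*(98/3) - 352)*(-1135) = (14/17 - 352)*(-1135) = -5970/17*(-1135) = 6775950/17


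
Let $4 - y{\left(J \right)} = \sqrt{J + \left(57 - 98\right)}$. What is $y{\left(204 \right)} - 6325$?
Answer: $-6321 - \sqrt{163} \approx -6333.8$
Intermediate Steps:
$y{\left(J \right)} = 4 - \sqrt{-41 + J}$ ($y{\left(J \right)} = 4 - \sqrt{J + \left(57 - 98\right)} = 4 - \sqrt{J - 41} = 4 - \sqrt{-41 + J}$)
$y{\left(204 \right)} - 6325 = \left(4 - \sqrt{-41 + 204}\right) - 6325 = \left(4 - \sqrt{163}\right) - 6325 = -6321 - \sqrt{163}$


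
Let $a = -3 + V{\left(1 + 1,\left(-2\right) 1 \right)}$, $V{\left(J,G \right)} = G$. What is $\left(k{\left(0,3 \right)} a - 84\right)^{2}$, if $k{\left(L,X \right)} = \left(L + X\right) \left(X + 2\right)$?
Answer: $25281$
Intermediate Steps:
$k{\left(L,X \right)} = \left(2 + X\right) \left(L + X\right)$ ($k{\left(L,X \right)} = \left(L + X\right) \left(2 + X\right) = \left(2 + X\right) \left(L + X\right)$)
$a = -5$ ($a = -3 - 2 = -5$)
$\left(k{\left(0,3 \right)} a - 84\right)^{2} = \left(\left(3^{2} + 2 \cdot 0 + 2 \cdot 3 + 0 \cdot 3\right) \left(-5\right) - 84\right)^{2} = \left(\left(9 + 0 + 6 + 0\right) \left(-5\right) - 84\right)^{2} = \left(15 \left(-5\right) - 84\right)^{2} = \left(-75 - 84\right)^{2} = \left(-159\right)^{2} = 25281$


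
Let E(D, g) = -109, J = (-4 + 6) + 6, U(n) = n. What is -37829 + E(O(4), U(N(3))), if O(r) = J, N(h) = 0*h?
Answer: -37938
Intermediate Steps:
N(h) = 0
J = 8 (J = 2 + 6 = 8)
O(r) = 8
-37829 + E(O(4), U(N(3))) = -37829 - 109 = -37938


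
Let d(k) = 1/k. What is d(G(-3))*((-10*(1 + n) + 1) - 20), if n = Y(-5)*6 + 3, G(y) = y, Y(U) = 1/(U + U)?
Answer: 53/3 ≈ 17.667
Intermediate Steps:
Y(U) = 1/(2*U)
n = 12/5 (n = ((½)/(-5))*6 + 3 = ((½)*(-⅕))*6 + 3 = -⅒*6 + 3 = -⅗ + 3 = 12/5 ≈ 2.4000)
d(G(-3))*((-10*(1 + n) + 1) - 20) = ((-10*(1 + 12/5) + 1) - 20)/(-3) = -((-10*17/5 + 1) - 20)/3 = -((-34 + 1) - 20)/3 = -(-33 - 20)/3 = -⅓*(-53) = 53/3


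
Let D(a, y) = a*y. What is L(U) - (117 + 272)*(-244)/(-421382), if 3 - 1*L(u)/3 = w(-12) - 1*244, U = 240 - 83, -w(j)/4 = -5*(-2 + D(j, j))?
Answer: -1639012747/210691 ≈ -7779.2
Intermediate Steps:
w(j) = -40 + 20*j**2 (w(j) = -(-20)*(-2 + j*j) = -(-20)*(-2 + j**2) = -4*(10 - 5*j**2) = -40 + 20*j**2)
U = 157
L(u) = -7779 (L(u) = 9 - 3*((-40 + 20*(-12)**2) - 1*244) = 9 - 3*((-40 + 20*144) - 244) = 9 - 3*((-40 + 2880) - 244) = 9 - 3*(2840 - 244) = 9 - 3*2596 = 9 - 7788 = -7779)
L(U) - (117 + 272)*(-244)/(-421382) = -7779 - (117 + 272)*(-244)/(-421382) = -7779 - 389*(-244)*(-1)/421382 = -7779 - (-94916)*(-1)/421382 = -7779 - 1*47458/210691 = -7779 - 47458/210691 = -1639012747/210691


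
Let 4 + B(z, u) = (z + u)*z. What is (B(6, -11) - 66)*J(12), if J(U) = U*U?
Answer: -14400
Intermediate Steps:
J(U) = U²
B(z, u) = -4 + z*(u + z) (B(z, u) = -4 + (z + u)*z = -4 + (u + z)*z = -4 + z*(u + z))
(B(6, -11) - 66)*J(12) = ((-4 + 6² - 11*6) - 66)*12² = ((-4 + 36 - 66) - 66)*144 = (-34 - 66)*144 = -100*144 = -14400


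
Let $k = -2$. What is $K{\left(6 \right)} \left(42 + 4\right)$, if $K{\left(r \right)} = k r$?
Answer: $-552$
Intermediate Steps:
$K{\left(r \right)} = - 2 r$
$K{\left(6 \right)} \left(42 + 4\right) = \left(-2\right) 6 \left(42 + 4\right) = \left(-12\right) 46 = -552$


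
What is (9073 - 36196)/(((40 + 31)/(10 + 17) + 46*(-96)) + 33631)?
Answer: -732321/788876 ≈ -0.92831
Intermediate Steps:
(9073 - 36196)/(((40 + 31)/(10 + 17) + 46*(-96)) + 33631) = -27123/((71/27 - 4416) + 33631) = -27123/(-119161/27 + 33631) = -27123/788876/27 = -27123*27/788876 = -732321/788876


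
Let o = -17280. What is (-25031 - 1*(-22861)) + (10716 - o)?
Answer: 25826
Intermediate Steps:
(-25031 - 1*(-22861)) + (10716 - o) = (-25031 - 1*(-22861)) + (10716 - 1*(-17280)) = (-25031 + 22861) + (10716 + 17280) = -2170 + 27996 = 25826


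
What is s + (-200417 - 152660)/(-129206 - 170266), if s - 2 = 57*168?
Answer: 2868695893/299472 ≈ 9579.2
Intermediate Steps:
s = 9578 (s = 2 + 57*168 = 2 + 9576 = 9578)
s + (-200417 - 152660)/(-129206 - 170266) = 9578 + (-200417 - 152660)/(-129206 - 170266) = 9578 - 353077/(-299472) = 9578 - 353077*(-1/299472) = 9578 + 353077/299472 = 2868695893/299472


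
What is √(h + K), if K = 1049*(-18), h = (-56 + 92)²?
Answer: 3*I*√1954 ≈ 132.61*I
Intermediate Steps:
h = 1296 (h = 36² = 1296)
K = -18882
√(h + K) = √(1296 - 18882) = √(-17586) = 3*I*√1954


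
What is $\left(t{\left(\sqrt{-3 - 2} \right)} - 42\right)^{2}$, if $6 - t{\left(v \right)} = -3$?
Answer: $1089$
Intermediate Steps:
$t{\left(v \right)} = 9$ ($t{\left(v \right)} = 6 - -3 = 6 + 3 = 9$)
$\left(t{\left(\sqrt{-3 - 2} \right)} - 42\right)^{2} = \left(9 - 42\right)^{2} = \left(-33\right)^{2} = 1089$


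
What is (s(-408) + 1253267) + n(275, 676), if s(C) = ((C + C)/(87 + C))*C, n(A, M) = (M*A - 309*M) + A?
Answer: 131558730/107 ≈ 1.2295e+6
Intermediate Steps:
n(A, M) = A - 309*M + A*M (n(A, M) = (A*M - 309*M) + A = (-309*M + A*M) + A = A - 309*M + A*M)
s(C) = 2*C**2/(87 + C) (s(C) = ((2*C)/(87 + C))*C = (2*C/(87 + C))*C = 2*C**2/(87 + C))
(s(-408) + 1253267) + n(275, 676) = (2*(-408)**2/(87 - 408) + 1253267) + (275 - 309*676 + 275*676) = (2*166464/(-321) + 1253267) + (275 - 208884 + 185900) = (2*166464*(-1/321) + 1253267) - 22709 = (-110976/107 + 1253267) - 22709 = 133988593/107 - 22709 = 131558730/107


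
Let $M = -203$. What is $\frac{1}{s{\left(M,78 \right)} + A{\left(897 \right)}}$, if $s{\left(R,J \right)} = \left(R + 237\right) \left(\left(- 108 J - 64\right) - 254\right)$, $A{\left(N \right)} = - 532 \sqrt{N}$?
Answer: $- \frac{24769}{7340884288} + \frac{133 \sqrt{897}}{22022652864} \approx -3.1932 \cdot 10^{-6}$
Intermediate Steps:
$s{\left(R,J \right)} = \left(-318 - 108 J\right) \left(237 + R\right)$ ($s{\left(R,J \right)} = \left(237 + R\right) \left(\left(-64 - 108 J\right) - 254\right) = \left(237 + R\right) \left(-318 - 108 J\right) = \left(-318 - 108 J\right) \left(237 + R\right)$)
$\frac{1}{s{\left(M,78 \right)} + A{\left(897 \right)}} = \frac{1}{\left(-75366 - 1996488 - -64554 - 8424 \left(-203\right)\right) - 532 \sqrt{897}} = \frac{1}{\left(-75366 - 1996488 + 64554 + 1710072\right) - 532 \sqrt{897}} = \frac{1}{-297228 - 532 \sqrt{897}}$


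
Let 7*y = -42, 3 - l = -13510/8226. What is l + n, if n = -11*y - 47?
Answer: 97241/4113 ≈ 23.642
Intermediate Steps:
l = 19094/4113 (l = 3 - (-13510)/8226 = 3 - 1*(-6755/4113) = 3 + 6755/4113 = 19094/4113 ≈ 4.6423)
y = -6 (y = (1/7)*(-42) = -6)
n = 19 (n = -11*(-6) - 47 = 66 - 47 = 19)
l + n = 19094/4113 + 19 = 97241/4113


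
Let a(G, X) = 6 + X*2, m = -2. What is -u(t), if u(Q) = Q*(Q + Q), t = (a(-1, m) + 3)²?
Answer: -1250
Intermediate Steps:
a(G, X) = 6 + 2*X
t = 25 (t = ((6 + 2*(-2)) + 3)² = ((6 - 4) + 3)² = (2 + 3)² = 5² = 25)
u(Q) = 2*Q² (u(Q) = Q*(2*Q) = 2*Q²)
-u(t) = -2*25² = -2*625 = -1*1250 = -1250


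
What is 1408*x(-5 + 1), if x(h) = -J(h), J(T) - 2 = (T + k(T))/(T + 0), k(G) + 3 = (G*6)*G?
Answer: 28512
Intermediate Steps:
k(G) = -3 + 6*G**2 (k(G) = -3 + (G*6)*G = -3 + (6*G)*G = -3 + 6*G**2)
J(T) = 2 + (-3 + T + 6*T**2)/T (J(T) = 2 + (T + (-3 + 6*T**2))/(T + 0) = 2 + (-3 + T + 6*T**2)/T)
x(h) = -3 - 6*h + 3/h (x(h) = -(3 - 3/h + 6*h) = -3 - 6*h + 3/h)
1408*x(-5 + 1) = 1408*(-3 - 6*(-5 + 1) + 3/(-5 + 1)) = 1408*(-3 - 6*(-4) + 3/(-4)) = 1408*(-3 + 24 + 3*(-1/4)) = 1408*(-3 + 24 - 3/4) = 1408*(81/4) = 28512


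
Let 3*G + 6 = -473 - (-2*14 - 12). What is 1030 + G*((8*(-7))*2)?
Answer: 52258/3 ≈ 17419.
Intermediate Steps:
G = -439/3 (G = -2 + (-473 - (-2*14 - 12))/3 = -2 + (-473 - (-28 - 12))/3 = -2 + (-473 - 1*(-40))/3 = -2 + (-473 + 40)/3 = -2 + (⅓)*(-433) = -2 - 433/3 = -439/3 ≈ -146.33)
1030 + G*((8*(-7))*2) = 1030 - 439*8*(-7)*2/3 = 1030 - (-24584)*2/3 = 1030 - 439/3*(-112) = 1030 + 49168/3 = 52258/3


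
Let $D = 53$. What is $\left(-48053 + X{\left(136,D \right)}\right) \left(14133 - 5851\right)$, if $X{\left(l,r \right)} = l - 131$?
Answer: $-397933536$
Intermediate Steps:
$X{\left(l,r \right)} = -131 + l$
$\left(-48053 + X{\left(136,D \right)}\right) \left(14133 - 5851\right) = \left(-48053 + \left(-131 + 136\right)\right) \left(14133 - 5851\right) = \left(-48053 + 5\right) 8282 = \left(-48048\right) 8282 = -397933536$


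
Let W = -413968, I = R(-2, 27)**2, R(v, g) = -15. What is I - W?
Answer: 414193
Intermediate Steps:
I = 225 (I = (-15)**2 = 225)
I - W = 225 - 1*(-413968) = 225 + 413968 = 414193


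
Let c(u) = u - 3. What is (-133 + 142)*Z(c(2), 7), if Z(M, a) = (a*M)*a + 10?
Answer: -351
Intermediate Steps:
c(u) = -3 + u
Z(M, a) = 10 + M*a² (Z(M, a) = (M*a)*a + 10 = M*a² + 10 = 10 + M*a²)
(-133 + 142)*Z(c(2), 7) = (-133 + 142)*(10 + (-3 + 2)*7²) = 9*(10 - 1*49) = 9*(10 - 49) = 9*(-39) = -351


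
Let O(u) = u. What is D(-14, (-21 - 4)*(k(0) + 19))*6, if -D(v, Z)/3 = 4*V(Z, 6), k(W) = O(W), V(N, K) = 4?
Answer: -288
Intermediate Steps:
k(W) = W
D(v, Z) = -48 (D(v, Z) = -12*4 = -3*16 = -48)
D(-14, (-21 - 4)*(k(0) + 19))*6 = -48*6 = -288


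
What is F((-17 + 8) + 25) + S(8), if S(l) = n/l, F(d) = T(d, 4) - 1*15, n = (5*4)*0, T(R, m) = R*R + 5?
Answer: 246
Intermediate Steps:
T(R, m) = 5 + R² (T(R, m) = R² + 5 = 5 + R²)
n = 0 (n = 20*0 = 0)
F(d) = -10 + d² (F(d) = (5 + d²) - 1*15 = (5 + d²) - 15 = -10 + d²)
S(l) = 0 (S(l) = 0/l = 0)
F((-17 + 8) + 25) + S(8) = (-10 + ((-17 + 8) + 25)²) + 0 = (-10 + (-9 + 25)²) + 0 = (-10 + 16²) + 0 = (-10 + 256) + 0 = 246 + 0 = 246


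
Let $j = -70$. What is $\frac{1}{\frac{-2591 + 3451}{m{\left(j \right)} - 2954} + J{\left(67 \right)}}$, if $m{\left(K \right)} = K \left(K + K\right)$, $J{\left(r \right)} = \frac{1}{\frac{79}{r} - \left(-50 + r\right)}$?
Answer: $\frac{3628380}{226459} \approx 16.022$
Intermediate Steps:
$J{\left(r \right)} = \frac{1}{50 - r + \frac{79}{r}}$
$m{\left(K \right)} = 2 K^{2}$ ($m{\left(K \right)} = K 2 K = 2 K^{2}$)
$\frac{1}{\frac{-2591 + 3451}{m{\left(j \right)} - 2954} + J{\left(67 \right)}} = \frac{1}{\frac{-2591 + 3451}{2 \left(-70\right)^{2} - 2954} + \frac{67}{79 - 67^{2} + 50 \cdot 67}} = \frac{1}{\frac{860}{2 \cdot 4900 - 2954} + \frac{67}{79 - 4489 + 3350}} = \frac{1}{\frac{860}{9800 - 2954} + \frac{67}{79 - 4489 + 3350}} = \frac{1}{\frac{860}{6846} + \frac{67}{-1060}} = \frac{1}{860 \cdot \frac{1}{6846} + 67 \left(- \frac{1}{1060}\right)} = \frac{1}{\frac{430}{3423} - \frac{67}{1060}} = \frac{1}{\frac{226459}{3628380}} = \frac{3628380}{226459}$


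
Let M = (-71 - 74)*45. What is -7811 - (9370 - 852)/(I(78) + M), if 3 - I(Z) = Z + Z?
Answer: -26076670/3339 ≈ -7809.7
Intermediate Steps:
I(Z) = 3 - 2*Z (I(Z) = 3 - (Z + Z) = 3 - 2*Z)
M = -6525 (M = -145*45 = -6525)
-7811 - (9370 - 852)/(I(78) + M) = -7811 - (9370 - 852)/((3 - 2*78) - 6525) = -7811 - 8518/((3 - 156) - 6525) = -7811 - 8518/(-153 - 6525) = -7811 - 8518/(-6678) = -7811 - 8518*(-1)/6678 = -7811 - 1*(-4259/3339) = -7811 + 4259/3339 = -26076670/3339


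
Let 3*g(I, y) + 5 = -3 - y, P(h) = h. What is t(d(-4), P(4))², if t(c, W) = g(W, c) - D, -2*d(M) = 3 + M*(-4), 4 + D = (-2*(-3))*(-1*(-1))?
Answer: 9/4 ≈ 2.2500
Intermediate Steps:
g(I, y) = -8/3 - y/3 (g(I, y) = -5/3 + (-3 - y)/3 = -5/3 + (-1 - y/3) = -8/3 - y/3)
D = 2 (D = -4 + (-2*(-3))*(-1*(-1)) = -4 + 6*1 = -4 + 6 = 2)
d(M) = -3/2 + 2*M (d(M) = -(3 + M*(-4))/2 = -(3 - 4*M)/2 = -3/2 + 2*M)
t(c, W) = -14/3 - c/3 (t(c, W) = (-8/3 - c/3) - 1*2 = (-8/3 - c/3) - 2 = -14/3 - c/3)
t(d(-4), P(4))² = (-14/3 - (-3/2 + 2*(-4))/3)² = (-14/3 - (-3/2 - 8)/3)² = (-14/3 - ⅓*(-19/2))² = (-14/3 + 19/6)² = (-3/2)² = 9/4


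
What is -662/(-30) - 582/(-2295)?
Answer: 3415/153 ≈ 22.320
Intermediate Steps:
-662/(-30) - 582/(-2295) = -662*(-1/30) - 582*(-1/2295) = 331/15 + 194/765 = 3415/153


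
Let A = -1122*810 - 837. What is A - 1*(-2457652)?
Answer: 1547995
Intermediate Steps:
A = -909657 (A = -908820 - 837 = -909657)
A - 1*(-2457652) = -909657 - 1*(-2457652) = -909657 + 2457652 = 1547995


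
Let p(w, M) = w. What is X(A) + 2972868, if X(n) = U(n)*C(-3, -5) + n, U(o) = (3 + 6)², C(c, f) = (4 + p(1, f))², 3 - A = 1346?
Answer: 2973550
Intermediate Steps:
A = -1343 (A = 3 - 1*1346 = 3 - 1346 = -1343)
C(c, f) = 25 (C(c, f) = (4 + 1)² = 5² = 25)
U(o) = 81 (U(o) = 9² = 81)
X(n) = 2025 + n (X(n) = 81*25 + n = 2025 + n)
X(A) + 2972868 = (2025 - 1343) + 2972868 = 682 + 2972868 = 2973550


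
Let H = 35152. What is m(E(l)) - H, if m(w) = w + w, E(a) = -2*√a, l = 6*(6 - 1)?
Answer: -35152 - 4*√30 ≈ -35174.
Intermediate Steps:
l = 30 (l = 6*5 = 30)
m(w) = 2*w
m(E(l)) - H = 2*(-2*√30) - 1*35152 = -4*√30 - 35152 = -35152 - 4*√30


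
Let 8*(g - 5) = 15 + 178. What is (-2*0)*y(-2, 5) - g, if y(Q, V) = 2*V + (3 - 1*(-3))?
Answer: -233/8 ≈ -29.125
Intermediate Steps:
g = 233/8 (g = 5 + (15 + 178)/8 = 5 + (⅛)*193 = 5 + 193/8 = 233/8 ≈ 29.125)
y(Q, V) = 6 + 2*V (y(Q, V) = 2*V + (3 + 3) = 2*V + 6 = 6 + 2*V)
(-2*0)*y(-2, 5) - g = (-2*0)*(6 + 2*5) - 1*233/8 = 0*(6 + 10) - 233/8 = 0*16 - 233/8 = 0 - 233/8 = -233/8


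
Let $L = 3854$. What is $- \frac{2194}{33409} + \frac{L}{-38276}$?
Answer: $- \frac{106367915}{639381442} \approx -0.16636$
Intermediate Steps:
$- \frac{2194}{33409} + \frac{L}{-38276} = - \frac{2194}{33409} + \frac{3854}{-38276} = \left(-2194\right) \frac{1}{33409} + 3854 \left(- \frac{1}{38276}\right) = - \frac{2194}{33409} - \frac{1927}{19138} = - \frac{106367915}{639381442}$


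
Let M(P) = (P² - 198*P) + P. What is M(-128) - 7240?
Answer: 34360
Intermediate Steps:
M(P) = P² - 197*P
M(-128) - 7240 = -128*(-197 - 128) - 7240 = -128*(-325) - 7240 = 41600 - 7240 = 34360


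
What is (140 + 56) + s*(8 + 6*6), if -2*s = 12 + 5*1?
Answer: -178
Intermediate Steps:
s = -17/2 (s = -(12 + 5*1)/2 = -(12 + 5)/2 = -1/2*17 = -17/2 ≈ -8.5000)
(140 + 56) + s*(8 + 6*6) = (140 + 56) - 17*(8 + 6*6)/2 = 196 - 17*(8 + 36)/2 = 196 - 17/2*44 = 196 - 374 = -178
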